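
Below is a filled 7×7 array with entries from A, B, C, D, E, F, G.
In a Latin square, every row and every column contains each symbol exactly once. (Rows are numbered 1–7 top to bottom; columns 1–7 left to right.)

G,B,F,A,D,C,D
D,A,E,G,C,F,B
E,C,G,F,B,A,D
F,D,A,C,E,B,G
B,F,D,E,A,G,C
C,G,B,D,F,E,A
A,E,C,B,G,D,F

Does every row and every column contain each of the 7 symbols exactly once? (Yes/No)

No

Column 7 contains D twice (at rows 1 and 3), so it is not a permutation.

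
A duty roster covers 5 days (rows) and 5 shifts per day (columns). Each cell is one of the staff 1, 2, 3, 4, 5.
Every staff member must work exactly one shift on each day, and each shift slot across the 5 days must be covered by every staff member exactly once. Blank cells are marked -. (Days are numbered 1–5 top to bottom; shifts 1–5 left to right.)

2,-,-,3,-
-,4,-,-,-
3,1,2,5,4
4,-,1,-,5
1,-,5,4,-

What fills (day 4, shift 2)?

Day 1, shift 2: day 1 has {2, 3} and shift 2 has {1, 4}, leaving only 5.
Day 1, shift 3: day 1 has {2, 3, 5} and shift 3 has {1, 2, 5}, leaving only 4.
Day 1, shift 5: day 1 has {2, 3, 4, 5} and shift 5 has {4, 5}, leaving only 1.
Day 2, shift 1: day 2 has {4} and shift 1 has {1, 2, 3, 4}, leaving only 5.
Day 2, shift 3: day 2 has {4, 5} and shift 3 has {1, 2, 4, 5}, leaving only 3.
Day 2, shift 5: day 2 has {3, 4, 5} and shift 5 has {1, 4, 5}, leaving only 2.
Day 2, shift 4: day 2 has {2, 3, 4, 5} and shift 4 has {3, 4, 5}, leaving only 1.
Day 4, shift 4: day 4 has {1, 4, 5} and shift 4 has {1, 3, 4, 5}, leaving only 2.
Day 4 already has {1, 2, 4, 5} and shift 2 already has {1, 4, 5}, so day 4, shift 2 must be 3.

3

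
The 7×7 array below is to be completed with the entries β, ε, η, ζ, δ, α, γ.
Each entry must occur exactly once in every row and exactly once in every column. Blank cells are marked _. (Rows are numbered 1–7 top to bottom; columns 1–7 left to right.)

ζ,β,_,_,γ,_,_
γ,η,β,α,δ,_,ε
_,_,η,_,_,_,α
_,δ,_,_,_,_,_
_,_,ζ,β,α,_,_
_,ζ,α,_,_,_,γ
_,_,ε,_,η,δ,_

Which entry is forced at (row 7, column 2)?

α

Row 1, column 3: row 1 has {β, ζ, γ} and column 3 has {β, ε, η, ζ, α}, leaving only δ.
Row 1, column 7: row 1 has {β, ζ, δ, γ} and column 7 has {ε, α, γ}, leaving only η.
Row 1, column 4: row 1 has {β, η, ζ, δ, γ} and column 4 has {β, α}, leaving only ε.
Row 1, column 6: row 1 has {β, ε, η, ζ, δ, γ} and column 6 has {δ}, leaving only α.
Row 2, column 6: row 2 has {β, ε, η, δ, α, γ} and column 6 has {δ, α}, leaving only ζ.
Row 4, column 3: row 4 has {δ} and column 3 has {β, ε, η, ζ, δ, α}, leaving only γ.
Row 5, column 7: row 5 has {β, ζ, α} and column 7 has {ε, η, α, γ}, leaving only δ.
Row 7, column 2 is narrowed to {α, γ}.
If it were γ, then row 5, column 2 would be left with no valid symbol.
So row 7, column 2 must be α.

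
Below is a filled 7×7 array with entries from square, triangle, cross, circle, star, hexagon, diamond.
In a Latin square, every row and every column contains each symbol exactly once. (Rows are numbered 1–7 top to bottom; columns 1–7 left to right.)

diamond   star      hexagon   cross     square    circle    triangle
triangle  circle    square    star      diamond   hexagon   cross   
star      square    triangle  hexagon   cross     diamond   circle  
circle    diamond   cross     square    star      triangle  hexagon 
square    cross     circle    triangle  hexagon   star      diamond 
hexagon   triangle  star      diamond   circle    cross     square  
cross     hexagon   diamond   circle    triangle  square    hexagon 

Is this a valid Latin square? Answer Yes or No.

Row 7 contains hexagon twice (at columns 2 and 7), so it is not a permutation.

No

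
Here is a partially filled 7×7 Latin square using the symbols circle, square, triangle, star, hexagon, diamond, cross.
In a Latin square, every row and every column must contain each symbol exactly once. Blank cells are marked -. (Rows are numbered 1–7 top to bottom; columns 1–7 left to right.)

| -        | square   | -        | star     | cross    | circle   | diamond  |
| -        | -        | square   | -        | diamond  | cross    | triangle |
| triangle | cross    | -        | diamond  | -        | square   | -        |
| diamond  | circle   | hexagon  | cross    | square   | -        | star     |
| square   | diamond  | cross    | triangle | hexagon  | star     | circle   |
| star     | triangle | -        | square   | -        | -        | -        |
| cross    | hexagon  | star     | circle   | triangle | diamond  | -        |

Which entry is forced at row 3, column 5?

star

Row 1, column 1: row 1 has {circle, square, star, diamond, cross} and column 1 has {square, triangle, star, diamond, cross}, leaving only hexagon.
Row 1, column 3: row 1 has {circle, square, star, hexagon, diamond, cross} and column 3 has {square, star, hexagon, cross}, leaving only triangle.
Row 2, column 1: row 2 has {square, triangle, diamond, cross} and column 1 has {square, triangle, star, hexagon, diamond, cross}, leaving only circle.
Row 2, column 2: row 2 has {circle, square, triangle, diamond, cross} and column 2 has {circle, square, triangle, hexagon, diamond, cross}, leaving only star.
Row 2, column 4: row 2 has {circle, square, triangle, star, diamond, cross} and column 4 has {circle, square, triangle, star, diamond, cross}, leaving only hexagon.
Row 3, column 3: row 3 has {square, triangle, diamond, cross} and column 3 has {square, triangle, star, hexagon, cross}, leaving only circle.
Row 3 already has {circle, square, triangle, diamond, cross} and column 5 already has {square, triangle, hexagon, diamond, cross}, so row 3, column 5 must be star.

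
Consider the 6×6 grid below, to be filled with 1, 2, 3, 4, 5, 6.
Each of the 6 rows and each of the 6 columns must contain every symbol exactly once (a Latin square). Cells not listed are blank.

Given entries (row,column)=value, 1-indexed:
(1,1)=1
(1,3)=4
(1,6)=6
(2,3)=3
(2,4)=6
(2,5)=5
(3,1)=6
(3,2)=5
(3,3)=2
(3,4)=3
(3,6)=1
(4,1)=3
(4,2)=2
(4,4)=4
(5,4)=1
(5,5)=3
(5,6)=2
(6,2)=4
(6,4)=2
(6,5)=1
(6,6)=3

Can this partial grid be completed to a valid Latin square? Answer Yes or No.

No row or column among the givens repeats a symbol, and propagating forced cells runs into no contradiction.
One valid completion exists (for instance, 1 3 4 5 2 6 / 2 1 3 6 5 4 / 6 5 2 3 4 1 / 3 2 1 4 6 5 / 4 6 5 1 3 2 / 5 4 6 2 1 3).

Yes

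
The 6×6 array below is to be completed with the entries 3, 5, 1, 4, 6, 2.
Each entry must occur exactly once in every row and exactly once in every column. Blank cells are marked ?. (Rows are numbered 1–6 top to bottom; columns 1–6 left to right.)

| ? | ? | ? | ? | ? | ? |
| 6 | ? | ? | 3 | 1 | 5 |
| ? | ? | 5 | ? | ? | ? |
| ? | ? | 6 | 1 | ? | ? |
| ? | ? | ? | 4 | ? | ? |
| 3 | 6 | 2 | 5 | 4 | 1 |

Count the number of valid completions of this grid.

Row 1, column 1: eliminating its row and column leaves {5, 1, 4, 2}.
Row 1, column 2: eliminating its row and column leaves {3, 5, 1, 4, 2}.
Row 1, column 3: eliminating its row and column leaves {3, 1, 4}.
Row 1, column 4: eliminating its row and column leaves {6, 2}.
Row 1, column 5: eliminating its row and column leaves {3, 5, 6, 2}.
Row 1, column 6: eliminating its row and column leaves {3, 4, 6, 2}.
Row 2, column 2: eliminating its row and column leaves {4, 2}.
Row 2, column 3: eliminating its row and column leaves {4}.
Row 3, column 1: eliminating its row and column leaves {1, 4, 2}.
Row 3, column 2: eliminating its row and column leaves {3, 1, 4, 2}.
Row 3, column 4: eliminating its row and column leaves {6, 2}.
Row 3, column 5: eliminating its row and column leaves {3, 6, 2}.
Row 3, column 6: eliminating its row and column leaves {3, 4, 6, 2}.
Row 4, column 1: eliminating its row and column leaves {5, 4, 2}.
Row 4, column 2: eliminating its row and column leaves {3, 5, 4, 2}.
Row 4, column 5: eliminating its row and column leaves {3, 5, 2}.
Row 4, column 6: eliminating its row and column leaves {3, 4, 2}.
Row 5, column 1: eliminating its row and column leaves {5, 1, 2}.
Row 5, column 2: eliminating its row and column leaves {3, 5, 1, 2}.
Row 5, column 3: eliminating its row and column leaves {3, 1}.
Row 5, column 5: eliminating its row and column leaves {3, 5, 6, 2}.
Row 5, column 6: eliminating its row and column leaves {3, 6, 2}.
Enumerating the assignments across these blanks that avoid any row or column repeat gives 60 completions.

60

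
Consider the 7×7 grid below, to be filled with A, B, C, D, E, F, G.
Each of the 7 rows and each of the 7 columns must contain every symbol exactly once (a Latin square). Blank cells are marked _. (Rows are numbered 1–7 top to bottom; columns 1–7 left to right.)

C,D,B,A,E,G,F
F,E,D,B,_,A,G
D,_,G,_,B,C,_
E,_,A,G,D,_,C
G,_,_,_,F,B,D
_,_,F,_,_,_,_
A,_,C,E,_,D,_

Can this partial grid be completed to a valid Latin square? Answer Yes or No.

Row 2, column 5: row 2 has {A, B, D, E, F, G} and column 5 has {B, D, E, F}, so it must be C.
Row 3, column 4: row 3 has {B, C, D, G} and column 4 has {A, B, E, G}, so it must be F.
Row 3, column 2: row 3 has {B, C, D, F, G} and column 2 has {D, E}, so it must be A.
Row 3, column 7: row 3 has {A, B, C, D, F, G} and column 7 has {C, D, F, G}, so it must be E.
Row 4, column 6: row 4 has {A, C, D, E, G} and column 6 has {A, B, C, D, G}, so it must be F.
Row 4, column 2: row 4 has {A, C, D, E, F, G} and column 2 has {A, D, E}, so it must be B.
Row 5, column 2: row 5 has {B, D, F, G} and column 2 has {A, B, D, E}, so it must be C.
Now row 5, column 4: row 5 together with column 4 already contain {A, B, C, D, E, F, G} — every symbol — so nothing can go there. The grid has no valid completion.

No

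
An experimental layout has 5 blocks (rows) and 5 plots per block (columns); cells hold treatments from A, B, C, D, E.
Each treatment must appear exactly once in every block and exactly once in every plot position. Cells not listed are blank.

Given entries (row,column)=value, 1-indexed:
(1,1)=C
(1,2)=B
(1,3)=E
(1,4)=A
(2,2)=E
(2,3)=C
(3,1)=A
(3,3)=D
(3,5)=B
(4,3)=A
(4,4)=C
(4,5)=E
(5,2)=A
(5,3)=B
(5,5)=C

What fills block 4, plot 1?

B

Block 1, plot 5: block 1 has {A, B, C, E} and plot 5 has {B, C, E}, leaving only D.
Block 2, plot 5: block 2 has {C, E} and plot 5 has {B, C, D, E}, leaving only A.
Block 3, plot 2: block 3 has {A, B, D} and plot 2 has {A, B, E}, leaving only C.
Block 3, plot 4: block 3 has {A, B, C, D} and plot 4 has {A, C}, leaving only E.
Block 4, plot 2: block 4 has {A, C, E} and plot 2 has {A, B, C, E}, leaving only D.
Block 4 already has {A, C, D, E} and plot 1 already has {A, C}, so block 4, plot 1 must be B.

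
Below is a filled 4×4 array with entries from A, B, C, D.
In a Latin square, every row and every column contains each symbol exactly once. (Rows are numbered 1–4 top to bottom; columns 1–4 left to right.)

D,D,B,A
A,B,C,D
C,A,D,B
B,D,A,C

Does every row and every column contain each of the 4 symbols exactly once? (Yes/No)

Row 1 contains D twice (at columns 1 and 2), so it is not a permutation.

No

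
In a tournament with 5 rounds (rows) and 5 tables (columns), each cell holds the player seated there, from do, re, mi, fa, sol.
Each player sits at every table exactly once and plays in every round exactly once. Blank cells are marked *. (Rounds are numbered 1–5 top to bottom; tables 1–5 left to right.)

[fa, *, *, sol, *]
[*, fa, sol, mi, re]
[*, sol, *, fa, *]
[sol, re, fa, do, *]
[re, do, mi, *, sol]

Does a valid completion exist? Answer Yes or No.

No

Round 5, table 4: round 5 together with table 4 already contain {do, re, mi, fa, sol} — every symbol — so nothing can go there. The grid has no valid completion.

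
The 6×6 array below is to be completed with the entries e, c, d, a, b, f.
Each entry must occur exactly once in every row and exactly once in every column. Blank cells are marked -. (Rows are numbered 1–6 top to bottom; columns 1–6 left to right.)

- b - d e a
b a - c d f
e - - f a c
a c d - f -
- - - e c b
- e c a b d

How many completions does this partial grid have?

Row 1, column 1: eliminating its row and column leaves {c, f}.
Row 1, column 3: eliminating its row and column leaves {f}.
Row 2, column 3: eliminating its row and column leaves {e}.
Row 3, column 2: eliminating its row and column leaves {d}.
Row 3, column 3: eliminating its row and column leaves {b}.
Row 4, column 4: eliminating its row and column leaves {b}.
Row 4, column 6: eliminating its row and column leaves {e}.
Row 5, column 1: eliminating its row and column leaves {d, f}.
Row 5, column 2: eliminating its row and column leaves {d, f}.
Row 5, column 3: eliminating its row and column leaves {a, f}.
Row 6, column 1: eliminating its row and column leaves {f}.
Only one assignment across all blanks avoids any row or column repeat, giving 1 completion.

1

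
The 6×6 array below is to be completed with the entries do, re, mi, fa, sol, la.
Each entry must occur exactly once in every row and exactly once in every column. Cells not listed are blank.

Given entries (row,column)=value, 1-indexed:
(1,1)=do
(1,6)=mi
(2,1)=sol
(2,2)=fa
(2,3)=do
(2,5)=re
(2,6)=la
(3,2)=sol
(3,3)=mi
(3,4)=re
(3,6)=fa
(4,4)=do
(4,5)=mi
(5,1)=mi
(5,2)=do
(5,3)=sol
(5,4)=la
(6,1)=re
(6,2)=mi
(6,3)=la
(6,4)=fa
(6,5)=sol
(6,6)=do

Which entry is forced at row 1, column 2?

re

Row 1, column 4: row 1 has {do, mi} and column 4 has {do, re, fa, la}, leaving only sol.
Row 2, column 4: row 2 has {do, re, fa, sol, la} and column 4 has {do, re, fa, sol, la}, leaving only mi.
Row 3, column 1: row 3 has {re, mi, fa, sol} and column 1 has {do, re, mi, sol}, leaving only la.
Row 3, column 5: row 3 has {re, mi, fa, sol, la} and column 5 has {re, mi, sol}, leaving only do.
Row 4, column 1: row 4 has {do, mi} and column 1 has {do, re, mi, sol, la}, leaving only fa.
Row 4, column 3: row 4 has {do, mi, fa} and column 3 has {do, mi, sol, la}, leaving only re.
Row 1, column 3: row 1 has {do, mi, sol} and column 3 has {do, re, mi, sol, la}, leaving only fa.
Row 1, column 5: row 1 has {do, mi, fa, sol} and column 5 has {do, re, mi, sol}, leaving only la.
Row 1 already has {do, mi, fa, sol, la} and column 2 already has {do, mi, fa, sol}, so row 1, column 2 must be re.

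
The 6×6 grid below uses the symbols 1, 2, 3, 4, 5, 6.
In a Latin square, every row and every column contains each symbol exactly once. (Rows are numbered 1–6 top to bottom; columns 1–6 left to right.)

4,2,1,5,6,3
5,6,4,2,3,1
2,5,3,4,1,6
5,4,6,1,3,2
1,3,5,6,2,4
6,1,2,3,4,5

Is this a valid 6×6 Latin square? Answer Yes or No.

No

Every row is a permutation, but column 1 contains 5 twice (at rows 2 and 4).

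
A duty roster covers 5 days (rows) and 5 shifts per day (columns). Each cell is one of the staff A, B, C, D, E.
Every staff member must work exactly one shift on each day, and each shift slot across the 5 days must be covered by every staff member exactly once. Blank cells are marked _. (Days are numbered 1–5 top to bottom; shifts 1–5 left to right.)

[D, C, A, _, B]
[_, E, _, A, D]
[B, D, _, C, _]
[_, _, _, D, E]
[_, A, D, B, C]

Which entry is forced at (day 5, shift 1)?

E

Day 5 already has {A, B, C, D} and shift 1 already has {B, D}, so day 5, shift 1 must be E.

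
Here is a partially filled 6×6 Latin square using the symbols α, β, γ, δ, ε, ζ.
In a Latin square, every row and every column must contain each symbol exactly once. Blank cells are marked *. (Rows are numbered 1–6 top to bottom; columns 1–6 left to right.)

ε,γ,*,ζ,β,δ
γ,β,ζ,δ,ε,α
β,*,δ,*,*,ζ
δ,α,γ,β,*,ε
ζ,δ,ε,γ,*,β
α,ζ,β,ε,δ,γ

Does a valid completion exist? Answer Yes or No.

Yes

No row or column among the givens repeats a symbol, and propagating forced cells runs into no contradiction.
One valid completion exists (for instance, ε γ α ζ β δ / γ β ζ δ ε α / β ε δ α γ ζ / δ α γ β ζ ε / ζ δ ε γ α β / α ζ β ε δ γ).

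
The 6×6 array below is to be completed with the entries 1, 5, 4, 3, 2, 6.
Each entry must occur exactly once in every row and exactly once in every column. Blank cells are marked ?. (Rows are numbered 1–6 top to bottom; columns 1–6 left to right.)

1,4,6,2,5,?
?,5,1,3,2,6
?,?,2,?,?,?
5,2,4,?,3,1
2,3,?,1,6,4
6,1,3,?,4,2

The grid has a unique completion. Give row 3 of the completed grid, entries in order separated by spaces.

3 6 2 4 1 5

Row 3, column 2: row 3 has {2} and column 2 has {1, 5, 4, 3, 2}, leaving only 6.
Row 3, column 5: row 3 has {2, 6} and column 5 has {5, 4, 3, 2, 6}, leaving only 1.
Row 1, column 6: row 1 has {1, 5, 4, 2, 6} and column 6 has {1, 4, 2, 6}, leaving only 3.
Row 3, column 6: row 3 has {1, 2, 6} and column 6 has {1, 4, 3, 2, 6}, leaving only 5.
Row 3, column 4: row 3 has {1, 5, 2, 6} and column 4 has {1, 3, 2}, leaving only 4.
Row 3, column 1: row 3 has {1, 5, 4, 2, 6} and column 1 has {1, 5, 2, 6}, leaving only 3.
So row 3 reads: 3 6 2 4 1 5.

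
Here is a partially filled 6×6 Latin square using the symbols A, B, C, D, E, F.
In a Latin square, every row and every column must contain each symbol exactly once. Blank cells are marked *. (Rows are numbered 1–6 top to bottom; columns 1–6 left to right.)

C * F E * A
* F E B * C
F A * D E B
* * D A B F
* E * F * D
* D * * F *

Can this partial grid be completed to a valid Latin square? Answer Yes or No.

Yes

No row or column among the givens repeats a symbol, and propagating forced cells runs into no contradiction.
One valid completion exists (for instance, C B F E D A / D F E B A C / F A C D E B / E C D A B F / B E A F C D / A D B C F E).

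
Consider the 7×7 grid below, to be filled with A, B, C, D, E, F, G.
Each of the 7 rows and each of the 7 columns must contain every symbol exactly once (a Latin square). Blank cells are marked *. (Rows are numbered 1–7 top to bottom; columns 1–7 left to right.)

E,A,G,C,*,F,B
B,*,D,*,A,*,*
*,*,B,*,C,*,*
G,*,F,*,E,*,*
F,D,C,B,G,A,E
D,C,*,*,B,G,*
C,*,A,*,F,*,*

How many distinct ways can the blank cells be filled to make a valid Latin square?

Row 1, column 5: eliminating its row and column leaves {D}.
Row 2, column 2: eliminating its row and column leaves {E, F, G}.
Row 2, column 4: eliminating its row and column leaves {E, F, G}.
Row 2, column 6: eliminating its row and column leaves {C, E}.
Row 2, column 7: eliminating its row and column leaves {C, F, G}.
Row 3, column 1: eliminating its row and column leaves {A}.
Row 3, column 2: eliminating its row and column leaves {E, F, G}.
Row 3, column 4: eliminating its row and column leaves {A, D, E, F, G}.
Row 3, column 6: eliminating its row and column leaves {D, E}.
Row 3, column 7: eliminating its row and column leaves {A, D, F, G}.
Row 4, column 2: eliminating its row and column leaves {B}.
Row 4, column 4: eliminating its row and column leaves {A, D}.
Row 4, column 6: eliminating its row and column leaves {B, C, D}.
Row 4, column 7: eliminating its row and column leaves {A, C, D}.
Row 6, column 3: eliminating its row and column leaves {E}.
Row 6, column 4: eliminating its row and column leaves {A, E, F}.
Row 6, column 7: eliminating its row and column leaves {A, F}.
Row 7, column 2: eliminating its row and column leaves {B, E, G}.
Row 7, column 4: eliminating its row and column leaves {D, E, G}.
Row 7, column 6: eliminating its row and column leaves {B, D, E}.
Row 7, column 7: eliminating its row and column leaves {D, G}.
Enumerating the assignments across these blanks that avoid any row or column repeat gives 7 completions.

7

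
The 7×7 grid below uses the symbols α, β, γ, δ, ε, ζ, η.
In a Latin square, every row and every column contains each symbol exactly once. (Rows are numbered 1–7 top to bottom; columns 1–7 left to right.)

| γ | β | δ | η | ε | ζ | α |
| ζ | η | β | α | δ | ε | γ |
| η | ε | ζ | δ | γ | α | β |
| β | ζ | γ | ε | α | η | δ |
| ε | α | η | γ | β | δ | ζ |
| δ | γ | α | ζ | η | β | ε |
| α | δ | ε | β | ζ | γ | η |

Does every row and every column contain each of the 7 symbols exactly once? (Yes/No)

Yes

Each row is a permutation of the 7 symbols, and so is each column.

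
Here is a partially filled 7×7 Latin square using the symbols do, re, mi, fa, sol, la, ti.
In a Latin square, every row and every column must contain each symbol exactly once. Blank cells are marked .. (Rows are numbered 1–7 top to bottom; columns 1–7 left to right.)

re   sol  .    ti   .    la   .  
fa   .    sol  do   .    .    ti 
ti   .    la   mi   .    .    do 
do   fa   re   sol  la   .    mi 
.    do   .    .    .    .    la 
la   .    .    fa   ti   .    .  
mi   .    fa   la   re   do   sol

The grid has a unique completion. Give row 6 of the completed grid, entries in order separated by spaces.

la mi do fa ti sol re

Row 6, column 7: row 6 has {fa, la, ti} and column 7 has {do, mi, sol, la, ti}, leaving only re.
Row 6, column 2: row 6 has {re, fa, la, ti} and column 2 has {do, fa, sol}, leaving only mi.
Row 6, column 3: row 6 has {re, mi, fa, la, ti} and column 3 has {re, fa, sol, la}, leaving only do.
Row 6, column 6: row 6 has {do, re, mi, fa, la, ti} and column 6 has {do, la}, leaving only sol.
So row 6 reads: la mi do fa ti sol re.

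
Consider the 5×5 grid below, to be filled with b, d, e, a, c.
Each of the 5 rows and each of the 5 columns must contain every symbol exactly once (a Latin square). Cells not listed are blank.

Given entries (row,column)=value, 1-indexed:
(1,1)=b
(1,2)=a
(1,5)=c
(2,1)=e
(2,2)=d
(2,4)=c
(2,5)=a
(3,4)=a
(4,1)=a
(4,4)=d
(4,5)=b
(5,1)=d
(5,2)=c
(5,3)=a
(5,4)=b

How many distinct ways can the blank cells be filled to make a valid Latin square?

Row 1, column 3: eliminating its row and column leaves {d, e}.
Row 1, column 4: eliminating its row and column leaves {e}.
Row 2, column 3: eliminating its row and column leaves {b}.
Row 3, column 1: eliminating its row and column leaves {c}.
Row 3, column 2: eliminating its row and column leaves {b, e}.
Row 3, column 3: eliminating its row and column leaves {b, d, e, c}.
Row 3, column 5: eliminating its row and column leaves {d, e}.
Row 4, column 2: eliminating its row and column leaves {e}.
Row 4, column 3: eliminating its row and column leaves {e, c}.
Row 5, column 5: eliminating its row and column leaves {e}.
Only one assignment across all blanks avoids any row or column repeat, giving 1 completion.

1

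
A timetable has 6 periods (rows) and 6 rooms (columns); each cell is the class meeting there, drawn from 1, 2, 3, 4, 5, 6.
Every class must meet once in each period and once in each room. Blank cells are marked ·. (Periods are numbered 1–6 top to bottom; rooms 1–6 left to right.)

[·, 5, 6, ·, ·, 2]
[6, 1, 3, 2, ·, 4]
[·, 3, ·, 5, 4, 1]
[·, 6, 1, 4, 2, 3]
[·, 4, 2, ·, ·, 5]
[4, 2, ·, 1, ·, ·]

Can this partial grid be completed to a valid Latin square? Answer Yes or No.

No

Period 3, room 3: period 3 together with room 3 already contain {1, 2, 3, 4, 5, 6} — every symbol — so nothing can go there. The grid has no valid completion.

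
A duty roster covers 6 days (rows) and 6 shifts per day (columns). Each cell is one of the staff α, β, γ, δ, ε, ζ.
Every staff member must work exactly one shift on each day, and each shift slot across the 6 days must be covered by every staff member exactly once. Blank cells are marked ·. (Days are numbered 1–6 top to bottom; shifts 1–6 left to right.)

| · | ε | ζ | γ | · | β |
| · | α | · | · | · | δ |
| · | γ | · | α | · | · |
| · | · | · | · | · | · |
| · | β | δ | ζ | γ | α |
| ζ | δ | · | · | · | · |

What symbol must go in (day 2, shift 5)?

ζ

Day 4, shift 2: day 4 has {} and shift 2 has {α, β, γ, δ, ε}, leaving only ζ.
Day 5, shift 1: day 5 has {α, β, γ, δ, ζ} and shift 1 has {ζ}, leaving only ε.
Day 2, shift 5 is narrowed to {β, ε, ζ}.
If it were β, then day 2, shift 4 would be left with no valid symbol.
If it were ε, then day 2, shift 3 would be left with no valid symbol.
So day 2, shift 5 must be ζ.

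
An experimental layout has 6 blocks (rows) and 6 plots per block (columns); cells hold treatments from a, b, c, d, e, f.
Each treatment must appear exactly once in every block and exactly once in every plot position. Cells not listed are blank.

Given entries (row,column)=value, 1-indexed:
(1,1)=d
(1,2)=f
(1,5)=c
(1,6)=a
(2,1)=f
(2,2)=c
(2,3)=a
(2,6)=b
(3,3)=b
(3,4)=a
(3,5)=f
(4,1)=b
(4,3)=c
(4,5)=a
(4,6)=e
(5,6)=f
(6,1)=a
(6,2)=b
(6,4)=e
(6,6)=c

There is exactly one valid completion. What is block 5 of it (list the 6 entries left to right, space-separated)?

e a d c b f

Block 1, plot 3: block 1 has {a, c, d, f} and plot 3 has {a, b, c}, leaving only e.
Block 5, plot 3: block 5 has {f} and plot 3 has {a, b, c, e}, leaving only d.
Block 1, plot 4: block 1 has {a, c, d, e, f} and plot 4 has {a, e}, leaving only b.
Block 5, plot 4: block 5 has {d, f} and plot 4 has {a, b, e}, leaving only c.
Block 5, plot 1: block 5 has {c, d, f} and plot 1 has {a, b, d, f}, leaving only e.
Block 5, plot 2: block 5 has {c, d, e, f} and plot 2 has {b, c, f}, leaving only a.
Block 5, plot 5: block 5 has {a, c, d, e, f} and plot 5 has {a, c, f}, leaving only b.
So block 5 reads: e a d c b f.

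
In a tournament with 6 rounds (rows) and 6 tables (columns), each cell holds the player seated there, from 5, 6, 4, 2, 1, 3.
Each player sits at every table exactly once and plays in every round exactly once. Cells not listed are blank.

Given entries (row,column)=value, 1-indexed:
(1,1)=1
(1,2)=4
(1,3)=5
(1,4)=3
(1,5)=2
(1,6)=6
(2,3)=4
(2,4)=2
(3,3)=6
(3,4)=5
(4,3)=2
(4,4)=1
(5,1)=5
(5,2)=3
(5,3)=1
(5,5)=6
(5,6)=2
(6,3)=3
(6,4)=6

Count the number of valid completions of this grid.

20

Round 2, table 1: eliminating its round and table leaves {6, 3}.
Round 2, table 2: eliminating its round and table leaves {5, 6, 1}.
Round 2, table 5: eliminating its round and table leaves {5, 1, 3}.
Round 2, table 6: eliminating its round and table leaves {5, 1, 3}.
Round 3, table 1: eliminating its round and table leaves {4, 2, 3}.
Round 3, table 2: eliminating its round and table leaves {2, 1}.
Round 3, table 5: eliminating its round and table leaves {4, 1, 3}.
Round 3, table 6: eliminating its round and table leaves {4, 1, 3}.
Round 4, table 1: eliminating its round and table leaves {6, 4, 3}.
Round 4, table 2: eliminating its round and table leaves {5, 6}.
Round 4, table 5: eliminating its round and table leaves {5, 4, 3}.
Round 4, table 6: eliminating its round and table leaves {5, 4, 3}.
Round 5, table 4: eliminating its round and table leaves {4}.
Round 6, table 1: eliminating its round and table leaves {4, 2}.
Round 6, table 2: eliminating its round and table leaves {5, 2, 1}.
Round 6, table 5: eliminating its round and table leaves {5, 4, 1}.
Round 6, table 6: eliminating its round and table leaves {5, 4, 1}.
Enumerating the assignments across these blanks that avoid any round or table repeat gives 20 completions.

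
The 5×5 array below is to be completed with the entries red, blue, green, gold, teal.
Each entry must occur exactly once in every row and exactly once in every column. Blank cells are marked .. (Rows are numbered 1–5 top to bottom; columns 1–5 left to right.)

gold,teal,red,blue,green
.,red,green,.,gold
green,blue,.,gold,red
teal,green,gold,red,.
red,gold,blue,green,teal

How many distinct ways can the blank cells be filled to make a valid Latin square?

Row 2, column 1: eliminating its row and column leaves {blue}.
Row 2, column 4: eliminating its row and column leaves {teal}.
Row 3, column 3: eliminating its row and column leaves {teal}.
Row 4, column 5: eliminating its row and column leaves {blue}.
Only one assignment across all blanks avoids any row or column repeat, giving 1 completion.

1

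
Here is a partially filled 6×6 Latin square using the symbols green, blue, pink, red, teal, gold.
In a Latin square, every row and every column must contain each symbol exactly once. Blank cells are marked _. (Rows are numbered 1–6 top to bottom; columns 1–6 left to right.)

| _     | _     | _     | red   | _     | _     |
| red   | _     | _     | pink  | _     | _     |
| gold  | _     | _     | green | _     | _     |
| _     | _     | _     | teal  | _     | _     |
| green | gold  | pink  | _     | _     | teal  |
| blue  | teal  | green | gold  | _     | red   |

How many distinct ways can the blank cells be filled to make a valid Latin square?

16

Row 1, column 1: eliminating its row and column leaves {pink, teal}.
Row 1, column 2: eliminating its row and column leaves {green, blue, pink}.
Row 1, column 3: eliminating its row and column leaves {blue, teal, gold}.
Row 1, column 5: eliminating its row and column leaves {green, blue, pink, teal, gold}.
Row 1, column 6: eliminating its row and column leaves {green, blue, pink, gold}.
Row 2, column 2: eliminating its row and column leaves {green, blue}.
Row 2, column 3: eliminating its row and column leaves {blue, teal, gold}.
Row 2, column 5: eliminating its row and column leaves {green, blue, teal, gold}.
Row 2, column 6: eliminating its row and column leaves {green, blue, gold}.
Row 3, column 2: eliminating its row and column leaves {blue, pink, red}.
Row 3, column 3: eliminating its row and column leaves {blue, red, teal}.
Row 3, column 5: eliminating its row and column leaves {blue, pink, red, teal}.
Row 3, column 6: eliminating its row and column leaves {blue, pink}.
Row 4, column 1: eliminating its row and column leaves {pink}.
Row 4, column 2: eliminating its row and column leaves {green, blue, pink, red}.
Row 4, column 3: eliminating its row and column leaves {blue, red, gold}.
Row 4, column 5: eliminating its row and column leaves {green, blue, pink, red, gold}.
Row 4, column 6: eliminating its row and column leaves {green, blue, pink, gold}.
Row 5, column 4: eliminating its row and column leaves {blue}.
Row 5, column 5: eliminating its row and column leaves {blue, red}.
Row 6, column 5: eliminating its row and column leaves {pink}.
Enumerating the assignments across these blanks that avoid any row or column repeat gives 16 completions.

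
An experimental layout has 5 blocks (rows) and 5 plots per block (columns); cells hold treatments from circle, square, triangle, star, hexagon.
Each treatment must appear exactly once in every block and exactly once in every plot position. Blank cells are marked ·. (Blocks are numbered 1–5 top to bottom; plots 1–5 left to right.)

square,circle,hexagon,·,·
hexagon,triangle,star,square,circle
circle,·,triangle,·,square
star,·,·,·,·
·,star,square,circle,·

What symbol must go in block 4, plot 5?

triangle

Block 3, plot 2: block 3 has {circle, square, triangle} and plot 2 has {circle, triangle, star}, leaving only hexagon.
Block 3, plot 4: block 3 has {circle, square, triangle, hexagon} and plot 4 has {circle, square}, leaving only star.
Block 1, plot 4: block 1 has {circle, square, hexagon} and plot 4 has {circle, square, star}, leaving only triangle.
Block 1, plot 5: block 1 has {circle, square, triangle, hexagon} and plot 5 has {circle, square}, leaving only star.
Block 4, plot 2: block 4 has {star} and plot 2 has {circle, triangle, star, hexagon}, leaving only square.
Block 4, plot 3: block 4 has {square, star} and plot 3 has {square, triangle, star, hexagon}, leaving only circle.
Block 4, plot 4: block 4 has {circle, square, star} and plot 4 has {circle, square, triangle, star}, leaving only hexagon.
Block 4 already has {circle, square, star, hexagon} and plot 5 already has {circle, square, star}, so block 4, plot 5 must be triangle.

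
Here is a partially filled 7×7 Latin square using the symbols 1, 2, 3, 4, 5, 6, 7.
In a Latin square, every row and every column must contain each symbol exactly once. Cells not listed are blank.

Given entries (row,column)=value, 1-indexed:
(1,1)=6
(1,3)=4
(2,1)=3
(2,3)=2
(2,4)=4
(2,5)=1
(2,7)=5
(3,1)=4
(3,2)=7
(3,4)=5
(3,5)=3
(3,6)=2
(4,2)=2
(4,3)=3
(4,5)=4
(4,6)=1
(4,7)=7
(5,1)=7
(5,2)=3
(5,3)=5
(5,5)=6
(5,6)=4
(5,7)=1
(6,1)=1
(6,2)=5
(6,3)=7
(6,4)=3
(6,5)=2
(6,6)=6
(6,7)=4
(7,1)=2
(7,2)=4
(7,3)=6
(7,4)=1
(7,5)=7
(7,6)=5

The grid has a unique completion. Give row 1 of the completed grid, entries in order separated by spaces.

Row 1, column 2: row 1 has {4, 6} and column 2 has {2, 3, 4, 5, 7}, leaving only 1.
Row 1, column 5: row 1 has {1, 4, 6} and column 5 has {1, 2, 3, 4, 6, 7}, leaving only 5.
Row 2, column 2: row 2 has {1, 2, 3, 4, 5} and column 2 has {1, 2, 3, 4, 5, 7}, leaving only 6.
Row 2, column 6: row 2 has {1, 2, 3, 4, 5, 6} and column 6 has {1, 2, 4, 5, 6}, leaving only 7.
Row 1, column 6: row 1 has {1, 4, 5, 6} and column 6 has {1, 2, 4, 5, 6, 7}, leaving only 3.
Row 1, column 7: row 1 has {1, 3, 4, 5, 6} and column 7 has {1, 4, 5, 7}, leaving only 2.
Row 1, column 4: row 1 has {1, 2, 3, 4, 5, 6} and column 4 has {1, 3, 4, 5}, leaving only 7.
So row 1 reads: 6 1 4 7 5 3 2.

6 1 4 7 5 3 2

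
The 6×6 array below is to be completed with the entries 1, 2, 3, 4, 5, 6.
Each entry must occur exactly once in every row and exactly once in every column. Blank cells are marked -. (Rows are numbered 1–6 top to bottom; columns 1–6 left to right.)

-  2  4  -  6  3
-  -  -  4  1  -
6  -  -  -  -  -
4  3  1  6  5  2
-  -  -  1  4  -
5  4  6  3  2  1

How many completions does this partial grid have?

4

Row 1, column 1: eliminating its row and column leaves {1}.
Row 1, column 4: eliminating its row and column leaves {5}.
Row 2, column 1: eliminating its row and column leaves {2, 3}.
Row 2, column 2: eliminating its row and column leaves {5, 6}.
Row 2, column 3: eliminating its row and column leaves {2, 3, 5}.
Row 2, column 6: eliminating its row and column leaves {5, 6}.
Row 3, column 2: eliminating its row and column leaves {1, 5}.
Row 3, column 3: eliminating its row and column leaves {2, 3, 5}.
Row 3, column 4: eliminating its row and column leaves {2, 5}.
Row 3, column 5: eliminating its row and column leaves {3}.
Row 3, column 6: eliminating its row and column leaves {4, 5}.
Row 5, column 1: eliminating its row and column leaves {2, 3}.
Row 5, column 2: eliminating its row and column leaves {5, 6}.
Row 5, column 3: eliminating its row and column leaves {2, 3, 5}.
Row 5, column 6: eliminating its row and column leaves {5, 6}.
Enumerating the assignments across these blanks that avoid any row or column repeat gives 4 completions.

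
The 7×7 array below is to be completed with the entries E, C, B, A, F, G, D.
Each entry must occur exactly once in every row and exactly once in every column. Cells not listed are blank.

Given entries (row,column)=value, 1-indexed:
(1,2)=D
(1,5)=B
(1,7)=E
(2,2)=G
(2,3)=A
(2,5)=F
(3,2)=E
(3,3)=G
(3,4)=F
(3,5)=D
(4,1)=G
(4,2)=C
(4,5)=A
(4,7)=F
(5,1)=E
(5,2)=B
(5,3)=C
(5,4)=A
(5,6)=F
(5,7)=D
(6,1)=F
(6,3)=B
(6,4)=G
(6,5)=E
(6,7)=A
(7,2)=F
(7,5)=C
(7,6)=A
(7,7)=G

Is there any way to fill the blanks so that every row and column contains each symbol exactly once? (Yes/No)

No

Row 6, column 2: row 6 together with column 2 already contain {E, C, B, A, F, G, D} — every symbol — so nothing can go there. The grid has no valid completion.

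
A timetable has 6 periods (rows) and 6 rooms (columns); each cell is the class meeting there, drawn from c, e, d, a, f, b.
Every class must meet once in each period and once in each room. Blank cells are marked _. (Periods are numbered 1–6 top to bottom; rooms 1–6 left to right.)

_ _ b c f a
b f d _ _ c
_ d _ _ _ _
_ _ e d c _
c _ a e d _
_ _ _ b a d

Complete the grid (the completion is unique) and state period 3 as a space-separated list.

Period 1, room 2: period 1 has {c, a, f, b} and room 2 has {d, f}, leaving only e.
Period 1, room 1: period 1 has {c, e, a, f, b} and room 1 has {c, b}, leaving only d.
Period 2, room 4: period 2 has {c, d, f, b} and room 4 has {c, e, d, b}, leaving only a.
Period 3, room 4: period 3 has {d} and room 4 has {c, e, d, a, b}, leaving only f.
Period 3, room 3: period 3 has {d, f} and room 3 has {e, d, a, b}, leaving only c.
Period 2, room 5: period 2 has {c, d, a, f, b} and room 5 has {c, d, a, f}, leaving only e.
Period 3, room 5: period 3 has {c, d, f} and room 5 has {c, e, d, a, f}, leaving only b.
Period 3, room 6: period 3 has {c, d, f, b} and room 6 has {c, d, a}, leaving only e.
Period 3, room 1: period 3 has {c, e, d, f, b} and room 1 has {c, d, b}, leaving only a.
So period 3 reads: a d c f b e.

a d c f b e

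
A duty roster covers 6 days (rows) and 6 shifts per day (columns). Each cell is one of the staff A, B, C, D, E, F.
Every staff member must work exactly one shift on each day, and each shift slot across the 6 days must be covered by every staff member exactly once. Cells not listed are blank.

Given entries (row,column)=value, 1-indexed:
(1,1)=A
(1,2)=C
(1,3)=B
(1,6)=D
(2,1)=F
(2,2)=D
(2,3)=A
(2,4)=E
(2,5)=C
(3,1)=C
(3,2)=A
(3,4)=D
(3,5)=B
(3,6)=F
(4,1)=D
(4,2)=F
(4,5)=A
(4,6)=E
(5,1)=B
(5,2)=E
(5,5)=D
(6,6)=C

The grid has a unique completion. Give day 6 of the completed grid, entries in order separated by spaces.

E B D A F C

Day 6, shift 1: day 6 has {C} and shift 1 has {A, B, C, D, F}, leaving only E.
Day 6, shift 2: day 6 has {C, E} and shift 2 has {A, C, D, E, F}, leaving only B.
Day 6, shift 5: day 6 has {B, C, E} and shift 5 has {A, B, C, D}, leaving only F.
Day 6, shift 3: day 6 has {B, C, E, F} and shift 3 has {A, B}, leaving only D.
Day 6, shift 4: day 6 has {B, C, D, E, F} and shift 4 has {D, E}, leaving only A.
So day 6 reads: E B D A F C.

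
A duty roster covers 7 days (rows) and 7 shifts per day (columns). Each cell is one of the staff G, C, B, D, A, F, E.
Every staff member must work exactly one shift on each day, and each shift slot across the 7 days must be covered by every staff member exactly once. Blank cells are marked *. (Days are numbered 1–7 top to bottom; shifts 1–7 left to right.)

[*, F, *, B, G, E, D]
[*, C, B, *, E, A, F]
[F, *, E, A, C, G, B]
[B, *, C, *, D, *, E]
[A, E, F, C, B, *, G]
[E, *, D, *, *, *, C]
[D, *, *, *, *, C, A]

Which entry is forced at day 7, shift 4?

Day 1, shift 1: day 1 has {G, B, D, F, E} and shift 1 has {B, D, A, F, E}, leaving only C.
Day 1, shift 3: day 1 has {G, C, B, D, F, E} and shift 3 has {C, B, D, F, E}, leaving only A.
Day 2, shift 1: day 2 has {C, B, A, F, E} and shift 1 has {C, B, D, A, F, E}, leaving only G.
Day 2, shift 4: day 2 has {G, C, B, A, F, E} and shift 4 has {C, B, A}, leaving only D.
Day 3, shift 2: day 3 has {G, C, B, A, F, E} and shift 2 has {C, F, E}, leaving only D.
Day 4, shift 6: day 4 has {C, B, D, E} and shift 6 has {G, C, A, E}, leaving only F.
Day 4, shift 4: day 4 has {C, B, D, F, E} and shift 4 has {C, B, D, A}, leaving only G.
Day 4, shift 2: day 4 has {G, C, B, D, F, E} and shift 2 has {C, D, F, E}, leaving only A.
Day 5, shift 6: day 5 has {G, C, B, A, F, E} and shift 6 has {G, C, A, F, E}, leaving only D.
Day 6, shift 4: day 6 has {C, D, E} and shift 4 has {G, C, B, D, A}, leaving only F.
Day 7 already has {C, D, A} and shift 4 already has {G, C, B, D, A, F}, so day 7, shift 4 must be E.

E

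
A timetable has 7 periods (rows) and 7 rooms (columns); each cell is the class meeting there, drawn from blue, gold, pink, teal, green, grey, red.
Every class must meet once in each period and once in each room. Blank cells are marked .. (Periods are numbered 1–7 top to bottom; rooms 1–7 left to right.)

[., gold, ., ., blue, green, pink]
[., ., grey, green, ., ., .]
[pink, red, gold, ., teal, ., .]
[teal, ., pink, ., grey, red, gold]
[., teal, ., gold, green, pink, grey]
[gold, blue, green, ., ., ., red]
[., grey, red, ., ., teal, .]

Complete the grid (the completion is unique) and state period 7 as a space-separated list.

Period 1, room 3: period 1 has {blue, gold, pink, green} and room 3 has {gold, pink, green, grey, red}, leaving only teal.
Period 2, room 2: period 2 has {green, grey} and room 2 has {blue, gold, teal, grey, red}, leaving only pink.
Period 4, room 2: period 4 has {gold, pink, teal, grey, red} and room 2 has {blue, gold, pink, teal, grey, red}, leaving only green.
Period 4, room 4: period 4 has {gold, pink, teal, green, grey, red} and room 4 has {gold, green}, leaving only blue.
Period 7, room 4: period 7 has {teal, grey, red} and room 4 has {blue, gold, green}, leaving only pink.
Period 7, room 5: period 7 has {pink, teal, grey, red} and room 5 has {blue, teal, green, grey}, leaving only gold.
Period 2, room 5: period 2 has {pink, green, grey} and room 5 has {blue, gold, teal, green, grey}, leaving only red.
Period 2, room 1: period 2 has {pink, green, grey, red} and room 1 has {gold, pink, teal}, leaving only blue.
Period 7, room 1: period 7 has {gold, pink, teal, grey, red} and room 1 has {blue, gold, pink, teal}, leaving only green.
Period 7, room 7: period 7 has {gold, pink, teal, green, grey, red} and room 7 has {gold, pink, grey, red}, leaving only blue.
So period 7 reads: green grey red pink gold teal blue.

green grey red pink gold teal blue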